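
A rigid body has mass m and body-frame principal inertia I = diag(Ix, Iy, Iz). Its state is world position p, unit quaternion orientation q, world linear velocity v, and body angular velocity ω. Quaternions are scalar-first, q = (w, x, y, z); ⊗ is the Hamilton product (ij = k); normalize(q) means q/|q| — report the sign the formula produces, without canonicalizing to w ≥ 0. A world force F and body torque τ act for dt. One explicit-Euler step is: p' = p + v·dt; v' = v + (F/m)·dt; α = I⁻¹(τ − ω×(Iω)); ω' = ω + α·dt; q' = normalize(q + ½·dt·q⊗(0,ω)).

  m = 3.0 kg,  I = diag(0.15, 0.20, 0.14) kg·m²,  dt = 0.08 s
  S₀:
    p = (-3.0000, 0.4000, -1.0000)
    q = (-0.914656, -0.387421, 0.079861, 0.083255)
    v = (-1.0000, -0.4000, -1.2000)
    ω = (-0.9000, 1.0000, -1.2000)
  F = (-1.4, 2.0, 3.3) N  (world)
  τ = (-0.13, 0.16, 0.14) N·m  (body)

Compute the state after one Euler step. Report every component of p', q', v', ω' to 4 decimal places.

new position p' = (-3.0800, 0.3680, -1.0960)
v' = v + a·dt = (-1.0373, -0.3467, -1.1120)
precession coupling ω×(Iω) = (0.0720, 0.0108, -0.0450)
angular accel α = (-1.3467, 0.7460, 1.3214)
ω' = ω + α·dt = (-1.0077, 1.0597, -1.0943)
Hamilton product q⊗(0,ω) = (-0.3286339, 0.6441022, -1.4544907, 0.7820411)
q + ½dt·q⊗(0,ω), renormalized = (-0.9254, -0.3607, 0.0216, 0.1142)

p' = (-3.0800, 0.3680, -1.0960)
q' = (-0.9254, -0.3607, 0.0216, 0.1142)
v' = (-1.0373, -0.3467, -1.1120)
ω' = (-1.0077, 1.0597, -1.0943)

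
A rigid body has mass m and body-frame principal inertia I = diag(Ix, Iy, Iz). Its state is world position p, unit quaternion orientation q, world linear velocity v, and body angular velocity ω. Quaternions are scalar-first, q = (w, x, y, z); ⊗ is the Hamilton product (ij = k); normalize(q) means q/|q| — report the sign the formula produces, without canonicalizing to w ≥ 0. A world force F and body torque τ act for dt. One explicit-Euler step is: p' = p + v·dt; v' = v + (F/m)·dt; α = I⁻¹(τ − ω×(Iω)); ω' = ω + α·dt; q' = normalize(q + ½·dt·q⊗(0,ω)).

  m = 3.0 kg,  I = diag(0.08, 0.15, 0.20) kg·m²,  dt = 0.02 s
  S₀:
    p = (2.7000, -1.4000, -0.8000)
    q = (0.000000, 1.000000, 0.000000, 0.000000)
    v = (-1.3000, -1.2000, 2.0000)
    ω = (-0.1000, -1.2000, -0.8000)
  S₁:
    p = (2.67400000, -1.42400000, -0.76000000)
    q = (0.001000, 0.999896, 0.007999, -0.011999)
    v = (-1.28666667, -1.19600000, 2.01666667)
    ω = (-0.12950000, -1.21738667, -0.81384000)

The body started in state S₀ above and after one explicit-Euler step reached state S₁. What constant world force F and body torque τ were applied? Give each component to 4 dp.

F = (2.0000, 0.6000, 2.5000)
τ = (-0.0700, -0.1400, -0.1300)

v₁ − v₀ = (0.01333333, 0.00400000, 0.01666667)
F = m·Δv/dt = (2.0000, 0.6000, 2.5000)
Δω = ω₁−ω₀ = (-0.02950000, -0.01738667, -0.01384000)
gyro term ω₀×Iω₀ = (0.0480, -0.0096, 0.0084)
I·α + gyro = (-0.0700, -0.1400, -0.1300)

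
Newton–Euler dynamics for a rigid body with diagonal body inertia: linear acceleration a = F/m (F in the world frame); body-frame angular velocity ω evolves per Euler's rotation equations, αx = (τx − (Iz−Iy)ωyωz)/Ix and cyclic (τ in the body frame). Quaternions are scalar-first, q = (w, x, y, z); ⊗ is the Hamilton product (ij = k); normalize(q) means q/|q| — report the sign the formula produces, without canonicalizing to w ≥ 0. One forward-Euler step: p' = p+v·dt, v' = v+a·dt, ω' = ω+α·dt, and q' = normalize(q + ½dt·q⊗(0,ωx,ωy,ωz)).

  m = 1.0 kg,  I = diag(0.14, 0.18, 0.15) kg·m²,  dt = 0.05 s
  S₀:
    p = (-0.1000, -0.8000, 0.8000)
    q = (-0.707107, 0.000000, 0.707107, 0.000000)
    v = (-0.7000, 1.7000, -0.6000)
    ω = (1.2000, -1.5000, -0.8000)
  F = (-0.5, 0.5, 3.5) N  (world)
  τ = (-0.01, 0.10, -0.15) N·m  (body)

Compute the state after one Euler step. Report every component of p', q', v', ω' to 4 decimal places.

linear accel F/m = (-0.5000, 0.5000, 3.5000)
p + v·dt = (-0.1350, -0.7150, 0.7700)
v' = v + a·dt = (-0.7250, 1.7250, -0.4250)
α = I⁻¹(τ − ω×Iω) = (0.1857, 0.5022, -0.5200)
new body rate ω' = (1.2093, -1.4749, -0.8260)
2q̇ = q⊗(0,ω) = (1.0606605, -1.4142140, 1.0606605, -0.2828428)
updated quaternion q' = (-0.6797, -0.0353, 0.7326, -0.0071)

p' = (-0.1350, -0.7150, 0.7700)
q' = (-0.6797, -0.0353, 0.7326, -0.0071)
v' = (-0.7250, 1.7250, -0.4250)
ω' = (1.2093, -1.4749, -0.8260)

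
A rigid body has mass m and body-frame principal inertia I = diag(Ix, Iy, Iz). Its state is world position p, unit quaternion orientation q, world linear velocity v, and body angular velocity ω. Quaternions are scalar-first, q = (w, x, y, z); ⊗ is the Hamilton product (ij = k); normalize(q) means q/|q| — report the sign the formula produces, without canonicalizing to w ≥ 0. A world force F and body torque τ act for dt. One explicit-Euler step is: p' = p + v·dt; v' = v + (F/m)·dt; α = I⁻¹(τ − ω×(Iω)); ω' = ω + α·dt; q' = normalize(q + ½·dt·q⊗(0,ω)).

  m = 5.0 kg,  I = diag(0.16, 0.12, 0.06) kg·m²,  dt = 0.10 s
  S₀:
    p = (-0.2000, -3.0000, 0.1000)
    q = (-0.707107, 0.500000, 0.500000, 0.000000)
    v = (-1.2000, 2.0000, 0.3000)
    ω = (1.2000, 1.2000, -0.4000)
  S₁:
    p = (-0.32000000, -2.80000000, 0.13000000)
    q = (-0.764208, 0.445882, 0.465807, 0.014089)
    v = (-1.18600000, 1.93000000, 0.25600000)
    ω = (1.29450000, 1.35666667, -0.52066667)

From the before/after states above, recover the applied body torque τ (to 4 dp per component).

Δω = ω₁−ω₀ = (0.09450000, 0.15666667, -0.12066667)
τ = I·(Δω/dt) + ω₀×(Iω₀) = (0.1800, 0.1400, -0.1300)

τ = (0.1800, 0.1400, -0.1300)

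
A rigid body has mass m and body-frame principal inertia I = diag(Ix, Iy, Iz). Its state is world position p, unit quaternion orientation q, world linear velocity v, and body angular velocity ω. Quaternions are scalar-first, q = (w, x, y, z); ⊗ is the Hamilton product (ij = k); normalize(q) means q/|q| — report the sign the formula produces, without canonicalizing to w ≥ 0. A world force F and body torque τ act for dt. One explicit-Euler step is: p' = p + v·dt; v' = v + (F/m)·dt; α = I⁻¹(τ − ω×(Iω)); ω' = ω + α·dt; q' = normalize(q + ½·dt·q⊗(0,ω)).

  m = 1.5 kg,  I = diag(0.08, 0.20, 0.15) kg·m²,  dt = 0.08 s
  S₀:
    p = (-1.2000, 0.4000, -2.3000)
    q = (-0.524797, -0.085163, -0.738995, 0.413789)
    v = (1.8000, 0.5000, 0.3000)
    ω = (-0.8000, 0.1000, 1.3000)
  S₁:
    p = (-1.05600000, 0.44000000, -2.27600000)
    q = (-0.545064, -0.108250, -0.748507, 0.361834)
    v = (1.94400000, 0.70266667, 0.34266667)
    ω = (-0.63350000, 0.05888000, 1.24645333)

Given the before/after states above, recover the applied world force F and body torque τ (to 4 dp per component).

v₁ − v₀ = (0.14400000, 0.20266667, 0.04266667)
applied force F = (2.7000, 3.8000, 0.8000)
ω₁ − ω₀ = (0.16650000, -0.04112000, -0.05354667)
I·α + gyro = (0.1600, -0.0300, -0.1100)

F = (2.7000, 3.8000, 0.8000)
τ = (0.1600, -0.0300, -0.1100)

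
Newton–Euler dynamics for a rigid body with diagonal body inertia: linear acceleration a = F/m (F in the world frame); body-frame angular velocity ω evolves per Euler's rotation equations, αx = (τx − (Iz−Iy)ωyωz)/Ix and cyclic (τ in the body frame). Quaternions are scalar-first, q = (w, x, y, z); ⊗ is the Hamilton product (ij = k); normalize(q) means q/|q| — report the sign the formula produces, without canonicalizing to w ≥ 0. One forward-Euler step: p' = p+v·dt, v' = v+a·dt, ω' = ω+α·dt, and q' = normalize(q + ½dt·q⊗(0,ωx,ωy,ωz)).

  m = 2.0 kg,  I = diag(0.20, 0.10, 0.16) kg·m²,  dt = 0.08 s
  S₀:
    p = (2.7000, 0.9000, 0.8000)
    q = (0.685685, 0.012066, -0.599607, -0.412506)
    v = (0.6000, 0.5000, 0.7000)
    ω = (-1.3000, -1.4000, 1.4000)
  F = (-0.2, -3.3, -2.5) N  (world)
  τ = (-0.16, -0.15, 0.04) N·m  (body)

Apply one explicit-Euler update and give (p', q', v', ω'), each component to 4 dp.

p' = (2.7480, 0.9400, 0.8560)
q' = (0.6728, -0.0799, -0.6145, -0.4042)
v' = (0.5920, 0.3680, 0.6000)
ω' = (-1.3170, -1.4618, 1.5110)

a = (-0.1000, -1.6500, -1.2500)
new position p' = (2.7480, 0.9400, 0.8560)
new velocity v' = (0.5920, 0.3680, 0.6000)
precession coupling ω×(Iω) = (-0.1176, -0.0728, -0.1820)
(τ − ω×Iω)/I = (-0.2120, -0.7720, 1.3875)
ω' = ω + α·dt = (-1.3170, -1.4618, 1.5110)
2q̇ = q⊗(0,ω) = (-0.2462556, -2.3083487, -0.4405936, 0.1635775)
q' = normalize(q + ½dt·q⊗(0,ω)) = (0.6728, -0.0799, -0.6145, -0.4042)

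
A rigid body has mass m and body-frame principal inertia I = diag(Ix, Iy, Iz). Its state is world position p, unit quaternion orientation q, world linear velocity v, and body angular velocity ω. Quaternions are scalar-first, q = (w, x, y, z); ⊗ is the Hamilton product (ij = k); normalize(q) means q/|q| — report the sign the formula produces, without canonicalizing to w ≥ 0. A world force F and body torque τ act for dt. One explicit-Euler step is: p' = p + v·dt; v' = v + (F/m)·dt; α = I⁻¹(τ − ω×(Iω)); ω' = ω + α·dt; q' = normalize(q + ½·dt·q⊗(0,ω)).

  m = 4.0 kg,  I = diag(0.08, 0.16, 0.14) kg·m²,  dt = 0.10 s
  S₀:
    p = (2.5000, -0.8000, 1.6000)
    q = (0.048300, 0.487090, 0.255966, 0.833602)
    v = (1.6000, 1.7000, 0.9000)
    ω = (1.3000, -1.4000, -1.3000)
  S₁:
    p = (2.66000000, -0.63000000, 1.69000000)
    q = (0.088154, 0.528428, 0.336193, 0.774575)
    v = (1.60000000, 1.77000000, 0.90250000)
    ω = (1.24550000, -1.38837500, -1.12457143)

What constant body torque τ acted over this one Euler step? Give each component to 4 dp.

τ = (-0.0800, 0.1200, 0.1000)

Δω = ω₁−ω₀ = (-0.05450000, 0.01162500, 0.17542857)
τ = I·(Δω/dt) + ω₀×(Iω₀) = (-0.0800, 0.1200, 0.1000)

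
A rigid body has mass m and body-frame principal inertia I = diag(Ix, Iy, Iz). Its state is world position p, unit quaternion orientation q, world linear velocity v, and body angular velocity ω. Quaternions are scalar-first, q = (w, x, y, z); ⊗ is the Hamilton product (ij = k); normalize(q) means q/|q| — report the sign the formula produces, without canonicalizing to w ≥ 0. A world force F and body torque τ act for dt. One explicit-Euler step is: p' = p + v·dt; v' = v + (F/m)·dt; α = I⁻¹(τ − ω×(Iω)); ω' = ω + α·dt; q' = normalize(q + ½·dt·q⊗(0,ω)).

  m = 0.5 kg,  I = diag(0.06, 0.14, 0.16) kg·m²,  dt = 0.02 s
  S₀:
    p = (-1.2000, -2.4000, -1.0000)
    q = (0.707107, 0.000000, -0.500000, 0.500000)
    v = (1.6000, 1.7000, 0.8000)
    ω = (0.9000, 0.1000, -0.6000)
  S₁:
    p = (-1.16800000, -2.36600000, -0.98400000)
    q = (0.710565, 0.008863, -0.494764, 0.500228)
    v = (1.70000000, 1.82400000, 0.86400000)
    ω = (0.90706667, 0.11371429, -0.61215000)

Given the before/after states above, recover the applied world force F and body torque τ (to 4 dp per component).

F = (2.5000, 3.1000, 1.6000)
τ = (0.0200, 0.1500, -0.0900)

ω₁ − ω₀ = (0.00706667, 0.01371429, -0.01215000)
gyro term ω₀×Iω₀ = (-0.0012, 0.0540, 0.0072)
applied torque τ = (0.0200, 0.1500, -0.0900)
velocity change Δv = (0.10000000, 0.12400000, 0.06400000)
m·(v₁−v₀)/dt = (2.5000, 3.1000, 1.6000)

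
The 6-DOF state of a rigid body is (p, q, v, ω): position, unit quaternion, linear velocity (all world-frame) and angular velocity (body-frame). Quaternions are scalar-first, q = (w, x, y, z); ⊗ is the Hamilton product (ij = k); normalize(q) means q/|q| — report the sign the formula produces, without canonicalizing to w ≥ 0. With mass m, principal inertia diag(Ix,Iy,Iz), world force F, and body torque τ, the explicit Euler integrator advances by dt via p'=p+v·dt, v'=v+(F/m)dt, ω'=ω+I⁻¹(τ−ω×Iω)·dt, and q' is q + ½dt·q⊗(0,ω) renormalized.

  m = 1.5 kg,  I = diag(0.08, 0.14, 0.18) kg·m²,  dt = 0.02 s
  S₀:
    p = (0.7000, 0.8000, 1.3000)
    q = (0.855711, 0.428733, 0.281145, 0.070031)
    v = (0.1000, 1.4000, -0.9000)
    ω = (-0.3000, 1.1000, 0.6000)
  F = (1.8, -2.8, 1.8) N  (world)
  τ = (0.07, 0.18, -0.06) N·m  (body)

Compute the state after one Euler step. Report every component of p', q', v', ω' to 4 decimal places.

p' = (0.7020, 0.8280, 1.2820)
q' = (0.8534, 0.4270, 0.2878, 0.0807)
v' = (0.1240, 1.3627, -0.8760)
ω' = (-0.2891, 1.1231, 0.5955)

p + v·dt = (0.7020, 0.8280, 1.2820)
new velocity v' = (0.1240, 1.3627, -0.8760)
α = I⁻¹(τ − ω×Iω) = (0.5450, 1.1571, -0.2233)
ω' = ω + α·dt = (-0.2891, 1.1231, 0.5955)
Hamilton product q⊗(0,ω) = (-0.2226582, -0.1650604, 0.6630330, 1.0693764)
q + ½dt·q⊗(0,ω), renormalized = (0.8534, 0.4270, 0.2878, 0.0807)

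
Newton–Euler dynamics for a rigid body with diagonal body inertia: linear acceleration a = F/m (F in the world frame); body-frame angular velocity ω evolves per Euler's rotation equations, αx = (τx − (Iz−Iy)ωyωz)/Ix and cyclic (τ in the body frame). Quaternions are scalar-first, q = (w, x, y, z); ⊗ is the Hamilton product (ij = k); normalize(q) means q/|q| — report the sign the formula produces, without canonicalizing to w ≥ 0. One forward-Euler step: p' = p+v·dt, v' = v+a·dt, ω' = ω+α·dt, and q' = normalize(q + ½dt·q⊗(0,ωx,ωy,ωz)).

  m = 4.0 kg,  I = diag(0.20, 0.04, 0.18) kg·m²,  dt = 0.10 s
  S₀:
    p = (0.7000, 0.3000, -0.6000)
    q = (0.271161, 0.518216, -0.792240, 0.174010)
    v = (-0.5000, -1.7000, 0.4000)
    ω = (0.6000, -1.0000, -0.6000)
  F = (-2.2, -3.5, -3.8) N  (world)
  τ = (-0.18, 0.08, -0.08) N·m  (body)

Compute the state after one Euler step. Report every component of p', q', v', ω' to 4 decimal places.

p' = (0.6500, 0.1300, -0.5600)
q' = (0.2207, 0.5576, -0.7833, 0.1634)
v' = (-0.5550, -1.7875, 0.3050)
ω' = (0.4680, -0.7820, -0.6978)

angular accel α = (-1.3200, 2.1800, -0.9778)
ω' = ω + α·dt = (0.4680, -0.7820, -0.6978)
q⊗(0,ω) = (-0.9987636, 0.8120506, 0.1441746, -0.2055686)
q' = normalize(q + ½dt·q⊗(0,ω)) = (0.2207, 0.5576, -0.7833, 0.1634)
a = (-0.5500, -0.8750, -0.9500)
new position p' = (0.6500, 0.1300, -0.5600)
new velocity v' = (-0.5550, -1.7875, 0.3050)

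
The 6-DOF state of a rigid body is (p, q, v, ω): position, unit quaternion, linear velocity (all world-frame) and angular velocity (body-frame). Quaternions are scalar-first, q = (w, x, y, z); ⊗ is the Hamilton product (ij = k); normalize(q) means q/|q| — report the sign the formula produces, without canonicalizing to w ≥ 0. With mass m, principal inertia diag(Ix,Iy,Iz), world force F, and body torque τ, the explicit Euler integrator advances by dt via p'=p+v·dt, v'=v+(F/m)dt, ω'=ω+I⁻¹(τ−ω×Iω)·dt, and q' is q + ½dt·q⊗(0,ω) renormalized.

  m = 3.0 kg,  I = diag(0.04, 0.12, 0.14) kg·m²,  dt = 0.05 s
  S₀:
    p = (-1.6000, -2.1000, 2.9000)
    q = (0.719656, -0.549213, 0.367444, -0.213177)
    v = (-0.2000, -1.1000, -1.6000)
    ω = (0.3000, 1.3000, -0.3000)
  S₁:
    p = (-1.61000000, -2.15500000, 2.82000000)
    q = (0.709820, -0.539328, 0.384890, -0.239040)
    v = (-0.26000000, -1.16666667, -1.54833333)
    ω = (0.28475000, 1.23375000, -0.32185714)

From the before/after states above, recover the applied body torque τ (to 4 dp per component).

Δω = ω₁−ω₀ = (-0.01525000, -0.06625000, -0.02185714)
τ = I·(Δω/dt) + ω₀×(Iω₀) = (-0.0200, -0.1500, -0.0300)

τ = (-0.0200, -0.1500, -0.0300)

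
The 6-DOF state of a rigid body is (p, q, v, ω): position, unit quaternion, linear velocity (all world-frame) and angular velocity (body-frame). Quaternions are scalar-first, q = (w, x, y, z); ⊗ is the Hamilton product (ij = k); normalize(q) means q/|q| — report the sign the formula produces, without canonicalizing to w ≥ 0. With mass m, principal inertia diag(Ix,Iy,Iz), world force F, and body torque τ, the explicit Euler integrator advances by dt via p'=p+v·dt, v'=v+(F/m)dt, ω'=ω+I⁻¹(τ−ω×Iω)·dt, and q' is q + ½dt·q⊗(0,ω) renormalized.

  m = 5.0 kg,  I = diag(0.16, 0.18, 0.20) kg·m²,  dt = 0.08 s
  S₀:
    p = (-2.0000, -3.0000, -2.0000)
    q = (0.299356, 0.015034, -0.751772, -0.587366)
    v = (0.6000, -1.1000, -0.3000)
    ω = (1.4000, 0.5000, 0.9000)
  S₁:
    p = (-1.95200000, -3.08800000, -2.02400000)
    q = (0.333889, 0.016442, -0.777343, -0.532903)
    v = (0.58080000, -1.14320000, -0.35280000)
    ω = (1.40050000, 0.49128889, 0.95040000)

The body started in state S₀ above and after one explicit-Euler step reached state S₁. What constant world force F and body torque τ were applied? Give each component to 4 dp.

F = (-1.2000, -2.7000, -3.3000)
τ = (0.0100, -0.0700, 0.1400)

rate change Δω = (0.00050000, -0.00871111, 0.05040000)
applied torque τ = (0.0100, -0.0700, 0.1400)
Δv = v₁−v₀ = (-0.01920000, -0.04320000, -0.05280000)
applied force F = (-1.2000, -2.7000, -3.3000)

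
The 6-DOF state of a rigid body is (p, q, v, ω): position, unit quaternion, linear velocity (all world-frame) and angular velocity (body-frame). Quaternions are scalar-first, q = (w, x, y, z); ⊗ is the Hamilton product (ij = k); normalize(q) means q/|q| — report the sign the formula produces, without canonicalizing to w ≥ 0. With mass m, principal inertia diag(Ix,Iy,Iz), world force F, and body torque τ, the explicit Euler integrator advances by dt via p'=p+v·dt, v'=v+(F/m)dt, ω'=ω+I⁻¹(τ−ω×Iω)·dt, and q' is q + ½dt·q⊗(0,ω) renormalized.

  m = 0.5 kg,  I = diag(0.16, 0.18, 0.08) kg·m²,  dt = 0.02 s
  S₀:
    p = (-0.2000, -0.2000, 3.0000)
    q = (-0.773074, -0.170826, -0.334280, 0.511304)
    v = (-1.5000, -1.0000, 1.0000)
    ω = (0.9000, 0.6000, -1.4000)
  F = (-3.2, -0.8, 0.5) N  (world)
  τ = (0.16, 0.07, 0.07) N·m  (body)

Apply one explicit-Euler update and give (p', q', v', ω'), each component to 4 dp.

p' = p + v·dt = (-0.2300, -0.2200, 3.0200)
v' = v + a·dt = (-1.6280, -1.0320, 1.0200)
gyro term ω×Iω = (0.0840, -0.1008, 0.0108)
α = I⁻¹(τ − ω×Iω) = (0.4750, 0.9489, 0.7400)
new body rate ω' = (0.9095, 0.6190, -1.3852)
q⊗(0,ω) = (1.0701370, -0.5345570, -0.2428272, 1.2806600)
updated quaternion q' = (-0.7623, -0.1761, -0.3367, 0.5240)

p' = (-0.2300, -0.2200, 3.0200)
q' = (-0.7623, -0.1761, -0.3367, 0.5240)
v' = (-1.6280, -1.0320, 1.0200)
ω' = (0.9095, 0.6190, -1.3852)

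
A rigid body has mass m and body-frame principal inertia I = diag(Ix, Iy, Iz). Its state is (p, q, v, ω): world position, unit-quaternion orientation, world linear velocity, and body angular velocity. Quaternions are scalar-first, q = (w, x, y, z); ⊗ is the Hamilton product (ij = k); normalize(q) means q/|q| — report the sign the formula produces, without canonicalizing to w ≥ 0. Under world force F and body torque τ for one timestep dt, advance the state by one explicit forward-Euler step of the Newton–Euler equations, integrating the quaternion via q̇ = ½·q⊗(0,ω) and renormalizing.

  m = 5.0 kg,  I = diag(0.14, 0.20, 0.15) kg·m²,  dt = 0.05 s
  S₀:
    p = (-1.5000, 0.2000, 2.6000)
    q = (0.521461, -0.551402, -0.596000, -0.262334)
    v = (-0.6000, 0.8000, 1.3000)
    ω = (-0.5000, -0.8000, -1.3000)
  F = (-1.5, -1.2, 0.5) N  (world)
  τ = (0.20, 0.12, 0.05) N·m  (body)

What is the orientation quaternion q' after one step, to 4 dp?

q' = (0.4937, -0.5434, -0.6206, -0.2755)

2q̇ = q⊗(0,ω) = (-1.0935352, 0.3042023, -1.0028244, -0.5347777)
updated quaternion q' = (0.4937, -0.5434, -0.6206, -0.2755)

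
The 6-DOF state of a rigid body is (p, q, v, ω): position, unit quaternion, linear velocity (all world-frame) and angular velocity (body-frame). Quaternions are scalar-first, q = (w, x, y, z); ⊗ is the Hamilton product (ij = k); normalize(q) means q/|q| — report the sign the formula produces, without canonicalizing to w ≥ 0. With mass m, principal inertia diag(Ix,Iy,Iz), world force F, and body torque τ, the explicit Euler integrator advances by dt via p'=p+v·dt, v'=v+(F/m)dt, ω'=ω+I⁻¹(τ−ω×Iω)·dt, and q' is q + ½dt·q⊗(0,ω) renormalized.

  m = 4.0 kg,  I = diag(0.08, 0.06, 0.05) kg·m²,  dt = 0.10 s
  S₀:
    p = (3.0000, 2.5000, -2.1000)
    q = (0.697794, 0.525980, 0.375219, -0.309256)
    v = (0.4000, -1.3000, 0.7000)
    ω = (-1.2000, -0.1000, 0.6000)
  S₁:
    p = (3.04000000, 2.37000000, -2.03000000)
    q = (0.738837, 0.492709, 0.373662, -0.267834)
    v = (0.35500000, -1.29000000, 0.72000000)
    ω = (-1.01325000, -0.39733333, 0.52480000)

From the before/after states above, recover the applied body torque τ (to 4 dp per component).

ω₁ − ω₀ = (0.18675000, -0.29733333, -0.07520000)
I·α + gyro = (0.1500, -0.2000, -0.0400)

τ = (0.1500, -0.2000, -0.0400)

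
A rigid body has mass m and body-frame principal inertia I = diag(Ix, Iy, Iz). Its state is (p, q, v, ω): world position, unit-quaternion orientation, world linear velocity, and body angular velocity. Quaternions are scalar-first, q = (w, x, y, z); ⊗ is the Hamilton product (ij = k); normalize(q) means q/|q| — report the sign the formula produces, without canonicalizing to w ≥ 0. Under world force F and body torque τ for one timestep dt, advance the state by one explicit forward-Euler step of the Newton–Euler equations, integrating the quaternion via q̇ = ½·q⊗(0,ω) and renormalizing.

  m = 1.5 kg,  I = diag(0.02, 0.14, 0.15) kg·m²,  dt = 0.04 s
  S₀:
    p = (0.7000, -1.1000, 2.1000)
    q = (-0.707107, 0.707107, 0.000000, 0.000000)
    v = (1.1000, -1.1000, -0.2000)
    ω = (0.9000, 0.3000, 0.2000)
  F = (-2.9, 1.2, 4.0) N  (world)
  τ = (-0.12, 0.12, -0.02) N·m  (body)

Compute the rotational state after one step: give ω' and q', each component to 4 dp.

gyro term ω×Iω = (0.0006, -0.0234, 0.0324)
angular accel α = (-6.0300, 1.0243, -0.3493)
ω' = ω + α·dt = (0.6588, 0.3410, 0.1860)
2q̇ = q⊗(0,ω) = (-0.6363963, -0.6363963, -0.3535535, 0.0707107)
q + ½dt·q⊗(0,ω), renormalized = (-0.7197, 0.6942, -0.0071, 0.0014)

ω' = (0.6588, 0.3410, 0.1860)
q' = (-0.7197, 0.6942, -0.0071, 0.0014)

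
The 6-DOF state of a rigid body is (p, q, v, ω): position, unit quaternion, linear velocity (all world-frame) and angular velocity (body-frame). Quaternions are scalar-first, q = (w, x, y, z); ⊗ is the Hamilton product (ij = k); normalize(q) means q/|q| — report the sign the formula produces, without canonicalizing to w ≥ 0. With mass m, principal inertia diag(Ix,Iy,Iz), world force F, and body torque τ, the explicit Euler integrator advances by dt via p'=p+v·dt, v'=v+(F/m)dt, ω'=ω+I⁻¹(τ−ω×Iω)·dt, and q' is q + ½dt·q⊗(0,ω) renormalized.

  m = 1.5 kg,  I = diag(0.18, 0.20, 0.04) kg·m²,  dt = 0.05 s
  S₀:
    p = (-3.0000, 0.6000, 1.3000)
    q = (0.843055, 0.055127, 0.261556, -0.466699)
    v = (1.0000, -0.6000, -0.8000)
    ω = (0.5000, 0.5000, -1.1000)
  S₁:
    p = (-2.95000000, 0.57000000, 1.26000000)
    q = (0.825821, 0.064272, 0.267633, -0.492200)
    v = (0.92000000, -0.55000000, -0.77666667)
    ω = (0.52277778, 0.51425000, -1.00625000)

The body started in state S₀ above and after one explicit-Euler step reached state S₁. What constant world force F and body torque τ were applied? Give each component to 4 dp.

F = (-2.4000, 1.5000, 0.7000)
τ = (0.1700, -0.0200, 0.0800)

ω₁ − ω₀ = (0.02277778, 0.01425000, 0.09375000)
I·α + gyro = (0.1700, -0.0200, 0.0800)
v₁ − v₀ = (-0.08000000, 0.05000000, 0.02333333)
applied force F = (-2.4000, 1.5000, 0.7000)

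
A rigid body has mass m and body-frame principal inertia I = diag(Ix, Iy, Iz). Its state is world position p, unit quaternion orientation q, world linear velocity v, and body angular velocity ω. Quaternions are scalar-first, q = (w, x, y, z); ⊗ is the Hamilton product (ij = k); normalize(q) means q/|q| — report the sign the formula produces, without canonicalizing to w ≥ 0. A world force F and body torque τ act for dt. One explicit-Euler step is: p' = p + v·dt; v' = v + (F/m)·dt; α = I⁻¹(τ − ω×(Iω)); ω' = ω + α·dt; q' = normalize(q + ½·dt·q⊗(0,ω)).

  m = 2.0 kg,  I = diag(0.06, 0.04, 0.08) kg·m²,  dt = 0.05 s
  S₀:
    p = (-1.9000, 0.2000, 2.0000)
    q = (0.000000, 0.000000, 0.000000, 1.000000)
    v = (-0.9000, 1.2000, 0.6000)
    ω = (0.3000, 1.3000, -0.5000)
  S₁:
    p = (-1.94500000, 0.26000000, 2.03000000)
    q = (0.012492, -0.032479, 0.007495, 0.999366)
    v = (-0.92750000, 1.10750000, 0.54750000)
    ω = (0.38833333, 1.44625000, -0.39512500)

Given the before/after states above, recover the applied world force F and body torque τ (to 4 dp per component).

F = (-1.1000, -3.7000, -2.1000)
τ = (0.0800, 0.1200, 0.1600)

ω₁ − ω₀ = (0.08833333, 0.14625000, 0.10487500)
applied torque τ = (0.0800, 0.1200, 0.1600)
Δv = v₁−v₀ = (-0.02750000, -0.09250000, -0.05250000)
m·(v₁−v₀)/dt = (-1.1000, -3.7000, -2.1000)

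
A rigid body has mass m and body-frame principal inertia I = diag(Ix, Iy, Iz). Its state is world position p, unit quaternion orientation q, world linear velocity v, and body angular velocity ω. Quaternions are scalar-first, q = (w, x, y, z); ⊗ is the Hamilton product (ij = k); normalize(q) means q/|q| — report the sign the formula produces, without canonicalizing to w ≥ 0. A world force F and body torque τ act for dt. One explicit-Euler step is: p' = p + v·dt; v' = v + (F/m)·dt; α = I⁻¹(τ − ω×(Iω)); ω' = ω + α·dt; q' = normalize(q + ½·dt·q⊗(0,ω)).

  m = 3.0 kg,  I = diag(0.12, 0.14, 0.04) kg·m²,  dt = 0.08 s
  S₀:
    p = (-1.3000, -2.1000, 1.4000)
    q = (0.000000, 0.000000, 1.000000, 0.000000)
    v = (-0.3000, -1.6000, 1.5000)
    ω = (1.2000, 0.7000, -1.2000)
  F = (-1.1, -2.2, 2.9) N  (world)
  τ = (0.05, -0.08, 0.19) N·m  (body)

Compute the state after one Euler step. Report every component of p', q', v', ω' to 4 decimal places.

p' = (-1.3240, -2.2280, 1.5200)
q' = (-0.0279, -0.0479, 0.9973, -0.0479)
v' = (-0.3293, -1.6587, 1.5773)
ω' = (1.1773, 0.7201, -0.8536)

a = (-0.3667, -0.7333, 0.9667)
new position p' = (-1.3240, -2.2280, 1.5200)
v + (F/m)dt = (-0.3293, -1.6587, 1.5773)
(τ − ω×Iω)/I = (-0.2833, 0.2514, 4.3300)
ω + α·dt = (1.1773, 0.7201, -0.8536)
q⊗(0,ω) = (-0.7000000, -1.2000000, 0.0000000, -1.2000000)
q' = normalize(q + ½dt·q⊗(0,ω)) = (-0.0279, -0.0479, 0.9973, -0.0479)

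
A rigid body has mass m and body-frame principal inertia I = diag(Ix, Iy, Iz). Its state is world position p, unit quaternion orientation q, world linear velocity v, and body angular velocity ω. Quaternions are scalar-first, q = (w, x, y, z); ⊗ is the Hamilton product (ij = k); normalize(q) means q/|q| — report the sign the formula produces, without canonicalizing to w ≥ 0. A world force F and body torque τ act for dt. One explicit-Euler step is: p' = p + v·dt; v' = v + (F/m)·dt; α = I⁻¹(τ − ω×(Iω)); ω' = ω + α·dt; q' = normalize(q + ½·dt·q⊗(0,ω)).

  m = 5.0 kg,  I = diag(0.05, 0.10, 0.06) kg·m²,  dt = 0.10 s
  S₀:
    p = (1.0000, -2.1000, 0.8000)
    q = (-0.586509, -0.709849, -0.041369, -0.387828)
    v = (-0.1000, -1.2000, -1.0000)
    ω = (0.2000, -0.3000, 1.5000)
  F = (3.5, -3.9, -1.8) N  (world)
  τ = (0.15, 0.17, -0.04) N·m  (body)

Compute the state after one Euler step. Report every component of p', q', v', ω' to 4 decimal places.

precession coupling ω×(Iω) = (0.0180, -0.0030, -0.0030)
(τ − ω×Iω)/I = (2.6400, 1.7300, -0.6167)
ω' = ω + α·dt = (0.4640, -0.1270, 1.4383)
Hamilton product q⊗(0,ω) = (0.7113011, -0.2957037, 1.1631606, -0.6585350)
updated quaternion q' = (-0.5493, -0.7225, 0.0167, -0.4195)
linear accel F/m = (0.7000, -0.7800, -0.3600)
new position p' = (0.9900, -2.2200, 0.7000)
new velocity v' = (-0.0300, -1.2780, -1.0360)

p' = (0.9900, -2.2200, 0.7000)
q' = (-0.5493, -0.7225, 0.0167, -0.4195)
v' = (-0.0300, -1.2780, -1.0360)
ω' = (0.4640, -0.1270, 1.4383)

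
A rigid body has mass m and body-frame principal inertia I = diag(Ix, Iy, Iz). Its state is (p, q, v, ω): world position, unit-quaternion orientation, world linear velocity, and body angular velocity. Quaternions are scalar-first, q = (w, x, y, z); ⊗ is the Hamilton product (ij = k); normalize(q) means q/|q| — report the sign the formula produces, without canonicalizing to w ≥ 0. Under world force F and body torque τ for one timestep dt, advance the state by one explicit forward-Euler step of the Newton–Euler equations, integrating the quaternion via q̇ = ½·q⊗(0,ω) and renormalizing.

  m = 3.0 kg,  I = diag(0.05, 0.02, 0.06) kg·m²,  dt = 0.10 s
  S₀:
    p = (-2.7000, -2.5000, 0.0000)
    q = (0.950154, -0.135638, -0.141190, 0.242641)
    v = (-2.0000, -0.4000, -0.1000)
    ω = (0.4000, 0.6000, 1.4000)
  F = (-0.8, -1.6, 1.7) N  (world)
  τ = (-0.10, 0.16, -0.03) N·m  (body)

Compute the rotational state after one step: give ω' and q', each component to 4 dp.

precession coupling ω×(Iω) = (0.0336, -0.0056, -0.0072)
α = I⁻¹(τ − ω×Iω) = (-2.6720, 8.2800, -0.3800)
ω' = ω + α·dt = (0.1328, 1.4280, 1.3620)
Hamilton product q⊗(0,ω) = (-0.2007282, 0.0368110, 0.8570420, 1.3053088)
q + ½dt·q⊗(0,ω), renormalized = (0.9372, -0.1334, -0.0980, 0.3070)

ω' = (0.1328, 1.4280, 1.3620)
q' = (0.9372, -0.1334, -0.0980, 0.3070)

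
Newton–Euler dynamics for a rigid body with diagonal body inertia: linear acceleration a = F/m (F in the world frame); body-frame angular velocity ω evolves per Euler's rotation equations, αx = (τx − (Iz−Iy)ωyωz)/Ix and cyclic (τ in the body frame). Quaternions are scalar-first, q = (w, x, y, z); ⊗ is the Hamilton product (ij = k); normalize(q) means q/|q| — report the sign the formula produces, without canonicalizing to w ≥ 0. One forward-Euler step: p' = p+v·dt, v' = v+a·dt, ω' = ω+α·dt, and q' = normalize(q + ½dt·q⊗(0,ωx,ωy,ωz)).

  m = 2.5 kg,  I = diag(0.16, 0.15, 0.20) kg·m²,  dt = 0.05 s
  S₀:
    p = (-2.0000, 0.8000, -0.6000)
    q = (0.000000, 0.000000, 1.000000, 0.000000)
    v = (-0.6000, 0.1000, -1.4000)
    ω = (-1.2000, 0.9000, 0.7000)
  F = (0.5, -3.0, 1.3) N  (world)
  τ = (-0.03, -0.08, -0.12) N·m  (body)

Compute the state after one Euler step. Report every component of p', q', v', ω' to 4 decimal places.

p' = (-2.0300, 0.8050, -0.6700)
q' = (-0.0225, 0.0175, 0.9991, 0.0300)
v' = (-0.5900, 0.0400, -1.3740)
ω' = (-1.2192, 0.8621, 0.6673)

gyro term ω×Iω = (0.0315, 0.0336, 0.0108)
α = I⁻¹(τ − ω×Iω) = (-0.3844, -0.7573, -0.6540)
new body rate ω' = (-1.2192, 0.8621, 0.6673)
2q̇ = q⊗(0,ω) = (-0.9000000, 0.7000000, 0.0000000, 1.2000000)
updated quaternion q' = (-0.0225, 0.0175, 0.9991, 0.0300)
new position p' = (-2.0300, 0.8050, -0.6700)
v + (F/m)dt = (-0.5900, 0.0400, -1.3740)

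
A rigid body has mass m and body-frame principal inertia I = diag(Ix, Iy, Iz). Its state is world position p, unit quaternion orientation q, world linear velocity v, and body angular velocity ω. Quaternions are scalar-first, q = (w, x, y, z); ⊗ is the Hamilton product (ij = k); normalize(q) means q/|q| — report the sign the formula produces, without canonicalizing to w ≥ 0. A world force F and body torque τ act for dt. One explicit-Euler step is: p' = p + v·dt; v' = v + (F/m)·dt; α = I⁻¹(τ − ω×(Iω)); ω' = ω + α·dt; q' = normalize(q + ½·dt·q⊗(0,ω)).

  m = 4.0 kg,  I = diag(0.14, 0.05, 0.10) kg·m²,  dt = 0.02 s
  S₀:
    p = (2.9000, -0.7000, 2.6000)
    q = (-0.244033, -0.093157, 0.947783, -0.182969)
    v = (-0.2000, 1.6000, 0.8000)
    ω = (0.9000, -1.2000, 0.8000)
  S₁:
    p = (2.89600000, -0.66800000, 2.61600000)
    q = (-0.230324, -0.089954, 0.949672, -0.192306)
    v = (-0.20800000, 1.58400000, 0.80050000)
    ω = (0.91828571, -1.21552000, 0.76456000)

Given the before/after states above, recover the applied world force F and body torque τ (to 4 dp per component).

F = (-1.6000, -3.2000, 0.1000)
τ = (0.0800, -0.0100, -0.0800)

velocity change Δv = (-0.00800000, -0.01600000, 0.00050000)
F = m·Δv/dt = (-1.6000, -3.2000, 0.1000)
Δω = ω₁−ω₀ = (0.01828571, -0.01552000, -0.03544000)
τ = I·(Δω/dt) + ω₀×(Iω₀) = (0.0800, -0.0100, -0.0800)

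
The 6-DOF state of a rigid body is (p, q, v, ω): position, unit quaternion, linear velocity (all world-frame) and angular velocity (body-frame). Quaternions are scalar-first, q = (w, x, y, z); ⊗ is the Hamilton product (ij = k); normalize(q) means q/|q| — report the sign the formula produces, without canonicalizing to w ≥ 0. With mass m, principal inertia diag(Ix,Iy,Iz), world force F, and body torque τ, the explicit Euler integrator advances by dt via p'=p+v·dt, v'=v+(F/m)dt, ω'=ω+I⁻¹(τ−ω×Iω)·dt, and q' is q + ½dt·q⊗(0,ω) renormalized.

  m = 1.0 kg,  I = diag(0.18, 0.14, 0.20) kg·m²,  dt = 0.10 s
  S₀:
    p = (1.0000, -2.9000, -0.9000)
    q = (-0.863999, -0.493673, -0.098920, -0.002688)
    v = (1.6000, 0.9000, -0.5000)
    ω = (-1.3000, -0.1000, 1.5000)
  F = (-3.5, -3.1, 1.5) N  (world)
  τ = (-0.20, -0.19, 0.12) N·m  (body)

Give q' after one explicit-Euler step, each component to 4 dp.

Hamilton product q⊗(0,ω) = (-0.6476349, 0.9745499, 0.8304038, -1.3752272)
q' = normalize(q + ½dt·q⊗(0,ω)) = (-0.8920, -0.4428, -0.0571, -0.0711)

q' = (-0.8920, -0.4428, -0.0571, -0.0711)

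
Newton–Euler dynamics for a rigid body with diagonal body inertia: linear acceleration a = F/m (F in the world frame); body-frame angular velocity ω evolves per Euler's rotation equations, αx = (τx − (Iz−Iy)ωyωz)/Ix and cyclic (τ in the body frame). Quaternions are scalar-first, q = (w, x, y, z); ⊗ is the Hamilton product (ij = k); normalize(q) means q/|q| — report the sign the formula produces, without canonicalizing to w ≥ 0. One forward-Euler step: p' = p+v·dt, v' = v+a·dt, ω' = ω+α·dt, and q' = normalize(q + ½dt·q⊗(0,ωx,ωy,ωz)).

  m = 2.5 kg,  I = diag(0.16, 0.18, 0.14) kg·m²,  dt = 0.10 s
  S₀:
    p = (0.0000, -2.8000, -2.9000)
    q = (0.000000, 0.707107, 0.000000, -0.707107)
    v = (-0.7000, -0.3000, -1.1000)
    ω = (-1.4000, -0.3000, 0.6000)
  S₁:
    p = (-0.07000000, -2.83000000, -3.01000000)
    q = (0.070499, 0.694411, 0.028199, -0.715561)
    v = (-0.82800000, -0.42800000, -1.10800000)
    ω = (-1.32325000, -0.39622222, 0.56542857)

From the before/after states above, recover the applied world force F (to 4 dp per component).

velocity change Δv = (-0.12800000, -0.12800000, -0.00800000)
applied force F = (-3.2000, -3.2000, -0.2000)

F = (-3.2000, -3.2000, -0.2000)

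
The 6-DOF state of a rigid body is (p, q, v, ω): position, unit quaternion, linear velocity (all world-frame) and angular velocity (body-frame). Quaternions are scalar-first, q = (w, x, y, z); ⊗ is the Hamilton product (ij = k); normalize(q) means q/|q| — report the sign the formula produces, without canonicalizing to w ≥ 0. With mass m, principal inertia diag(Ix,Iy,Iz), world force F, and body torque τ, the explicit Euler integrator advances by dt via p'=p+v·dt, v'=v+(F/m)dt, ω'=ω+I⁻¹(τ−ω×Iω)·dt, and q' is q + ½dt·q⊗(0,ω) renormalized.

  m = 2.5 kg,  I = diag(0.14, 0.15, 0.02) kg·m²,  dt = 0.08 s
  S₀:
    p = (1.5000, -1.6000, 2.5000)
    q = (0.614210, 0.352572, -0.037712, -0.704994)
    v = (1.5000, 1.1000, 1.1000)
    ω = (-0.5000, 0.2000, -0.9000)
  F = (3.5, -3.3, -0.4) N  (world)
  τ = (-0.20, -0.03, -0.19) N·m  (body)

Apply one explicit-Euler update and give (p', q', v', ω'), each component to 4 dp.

new position p' = (1.6200, -1.5120, 2.5880)
v + (F/m)dt = (1.6120, 0.9944, 1.0872)
α = I⁻¹(τ − ω×Iω) = (-1.5957, -0.5600, -9.4500)
ω + α·dt = (-0.6277, 0.1552, -1.6560)
Hamilton product q⊗(0,ω) = (-0.4506662, -0.1321654, 0.7926538, -0.5011306)
q + ½dt·q⊗(0,ω), renormalized = (0.5957, 0.3470, -0.0060, -0.7244)

p' = (1.6200, -1.5120, 2.5880)
q' = (0.5957, 0.3470, -0.0060, -0.7244)
v' = (1.6120, 0.9944, 1.0872)
ω' = (-0.6277, 0.1552, -1.6560)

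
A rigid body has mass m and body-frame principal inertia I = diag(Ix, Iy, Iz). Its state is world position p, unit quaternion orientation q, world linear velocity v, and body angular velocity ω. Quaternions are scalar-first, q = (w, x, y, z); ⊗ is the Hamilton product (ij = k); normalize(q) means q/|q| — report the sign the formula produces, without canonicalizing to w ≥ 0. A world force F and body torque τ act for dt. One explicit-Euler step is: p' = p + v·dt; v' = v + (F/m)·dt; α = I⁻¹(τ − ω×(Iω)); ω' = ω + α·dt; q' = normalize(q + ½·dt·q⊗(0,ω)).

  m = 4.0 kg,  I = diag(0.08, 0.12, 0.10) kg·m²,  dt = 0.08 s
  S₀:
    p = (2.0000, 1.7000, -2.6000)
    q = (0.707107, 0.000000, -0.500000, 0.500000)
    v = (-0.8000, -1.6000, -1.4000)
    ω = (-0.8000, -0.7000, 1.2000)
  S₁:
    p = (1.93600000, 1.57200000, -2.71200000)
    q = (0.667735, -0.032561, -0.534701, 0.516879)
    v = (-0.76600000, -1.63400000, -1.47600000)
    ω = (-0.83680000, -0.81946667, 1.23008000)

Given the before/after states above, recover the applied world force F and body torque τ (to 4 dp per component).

ω₁ − ω₀ = (-0.03680000, -0.11946667, 0.03008000)
τ = I·(Δω/dt) + ω₀×(Iω₀) = (-0.0200, -0.1600, 0.0600)
v₁ − v₀ = (0.03400000, -0.03400000, -0.07600000)
F = m·Δv/dt = (1.7000, -1.7000, -3.8000)

F = (1.7000, -1.7000, -3.8000)
τ = (-0.0200, -0.1600, 0.0600)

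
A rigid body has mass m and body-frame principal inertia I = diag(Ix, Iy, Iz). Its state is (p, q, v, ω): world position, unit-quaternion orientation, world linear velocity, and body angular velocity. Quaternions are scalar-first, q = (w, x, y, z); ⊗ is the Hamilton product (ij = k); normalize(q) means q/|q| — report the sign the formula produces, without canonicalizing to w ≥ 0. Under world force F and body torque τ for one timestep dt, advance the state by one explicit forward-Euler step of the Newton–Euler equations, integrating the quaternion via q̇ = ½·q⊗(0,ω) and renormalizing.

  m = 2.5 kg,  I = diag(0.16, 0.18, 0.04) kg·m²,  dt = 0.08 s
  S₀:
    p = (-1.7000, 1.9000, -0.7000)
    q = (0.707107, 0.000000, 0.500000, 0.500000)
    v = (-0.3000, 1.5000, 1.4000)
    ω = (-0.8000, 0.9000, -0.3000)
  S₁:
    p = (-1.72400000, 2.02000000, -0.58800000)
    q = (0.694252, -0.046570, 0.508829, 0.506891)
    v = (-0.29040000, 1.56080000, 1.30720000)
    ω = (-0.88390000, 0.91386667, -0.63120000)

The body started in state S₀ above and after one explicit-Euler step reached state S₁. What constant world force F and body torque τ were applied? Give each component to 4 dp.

velocity change Δv = (0.00960000, 0.06080000, -0.09280000)
applied force F = (0.3000, 1.9000, -2.9000)
ω₁ − ω₀ = (-0.08390000, 0.01386667, -0.33120000)
gyro term ω₀×Iω₀ = (0.0378, 0.0288, -0.0144)
τ = I·(Δω/dt) + ω₀×(Iω₀) = (-0.1300, 0.0600, -0.1800)

F = (0.3000, 1.9000, -2.9000)
τ = (-0.1300, 0.0600, -0.1800)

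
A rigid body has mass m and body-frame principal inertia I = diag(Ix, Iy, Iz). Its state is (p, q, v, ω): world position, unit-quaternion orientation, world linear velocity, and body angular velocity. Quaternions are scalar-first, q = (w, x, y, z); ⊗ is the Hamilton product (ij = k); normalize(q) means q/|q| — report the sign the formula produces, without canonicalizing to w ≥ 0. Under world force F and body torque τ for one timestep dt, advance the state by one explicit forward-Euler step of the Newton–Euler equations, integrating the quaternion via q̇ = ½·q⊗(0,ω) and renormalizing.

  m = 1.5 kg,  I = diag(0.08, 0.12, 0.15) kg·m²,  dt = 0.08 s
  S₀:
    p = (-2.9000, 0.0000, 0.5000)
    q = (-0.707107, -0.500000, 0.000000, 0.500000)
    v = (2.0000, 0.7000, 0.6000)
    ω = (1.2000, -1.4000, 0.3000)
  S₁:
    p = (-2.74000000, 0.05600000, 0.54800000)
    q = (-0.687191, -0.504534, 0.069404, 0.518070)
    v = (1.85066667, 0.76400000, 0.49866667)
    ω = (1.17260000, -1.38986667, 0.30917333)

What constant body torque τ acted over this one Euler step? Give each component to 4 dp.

ω₁ − ω₀ = (-0.02740000, 0.01013333, 0.00917333)
applied torque τ = (-0.0400, -0.0100, -0.0500)

τ = (-0.0400, -0.0100, -0.0500)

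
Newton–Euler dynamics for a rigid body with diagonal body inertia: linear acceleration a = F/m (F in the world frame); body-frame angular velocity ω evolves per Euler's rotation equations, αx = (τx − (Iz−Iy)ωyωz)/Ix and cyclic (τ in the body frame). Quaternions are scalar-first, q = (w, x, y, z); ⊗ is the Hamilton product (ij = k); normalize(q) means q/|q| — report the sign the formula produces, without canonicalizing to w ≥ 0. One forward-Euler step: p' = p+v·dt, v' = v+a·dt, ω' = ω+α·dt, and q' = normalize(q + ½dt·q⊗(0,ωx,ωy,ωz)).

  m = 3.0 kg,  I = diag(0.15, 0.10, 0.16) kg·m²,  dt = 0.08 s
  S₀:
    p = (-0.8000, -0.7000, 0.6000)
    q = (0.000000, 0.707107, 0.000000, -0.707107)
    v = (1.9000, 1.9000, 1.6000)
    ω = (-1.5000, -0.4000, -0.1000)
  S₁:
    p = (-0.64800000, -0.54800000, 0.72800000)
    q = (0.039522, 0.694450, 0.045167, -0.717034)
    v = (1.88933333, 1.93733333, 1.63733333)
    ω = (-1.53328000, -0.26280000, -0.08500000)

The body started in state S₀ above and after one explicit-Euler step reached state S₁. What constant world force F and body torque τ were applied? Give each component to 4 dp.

F = (-0.4000, 1.4000, 1.4000)
τ = (-0.0600, 0.1700, 0.0000)

Δv = v₁−v₀ = (-0.01066667, 0.03733333, 0.03733333)
F = m·Δv/dt = (-0.4000, 1.4000, 1.4000)
Δω = ω₁−ω₀ = (-0.03328000, 0.13720000, 0.01500000)
ω₀×(Iω₀) = (0.0024, -0.0015, -0.0300)
I·α + gyro = (-0.0600, 0.1700, 0.0000)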